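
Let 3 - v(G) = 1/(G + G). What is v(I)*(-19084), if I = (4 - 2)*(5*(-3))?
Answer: -863551/15 ≈ -57570.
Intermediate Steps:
I = -30 (I = 2*(-15) = -30)
v(G) = 3 - 1/(2*G) (v(G) = 3 - 1/(G + G) = 3 - 1/(2*G))
v(I)*(-19084) = (3 - ½/(-30))*(-19084) = (3 - ½*(-1/30))*(-19084) = (3 + 1/60)*(-19084) = (181/60)*(-19084) = -863551/15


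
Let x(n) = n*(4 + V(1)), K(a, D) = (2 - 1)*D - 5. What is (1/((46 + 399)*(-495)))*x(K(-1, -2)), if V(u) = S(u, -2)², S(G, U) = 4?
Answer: 28/44055 ≈ 0.00063557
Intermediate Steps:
K(a, D) = -5 + D (K(a, D) = 1*D - 5 = D - 5 = -5 + D)
V(u) = 16 (V(u) = 4² = 16)
x(n) = 20*n (x(n) = n*(4 + 16) = n*20 = 20*n)
(1/((46 + 399)*(-495)))*x(K(-1, -2)) = (1/((46 + 399)*(-495)))*(20*(-5 - 2)) = (-1/495/445)*(20*(-7)) = ((1/445)*(-1/495))*(-140) = -1/220275*(-140) = 28/44055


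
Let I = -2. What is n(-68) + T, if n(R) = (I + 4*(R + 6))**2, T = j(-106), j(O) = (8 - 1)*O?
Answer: 61758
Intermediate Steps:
j(O) = 7*O
T = -742 (T = 7*(-106) = -742)
n(R) = (22 + 4*R)**2 (n(R) = (-2 + 4*(R + 6))**2 = (-2 + 4*(6 + R))**2 = (-2 + (24 + 4*R))**2 = (22 + 4*R)**2)
n(-68) + T = 4*(11 + 2*(-68))**2 - 742 = 4*(11 - 136)**2 - 742 = 4*(-125)**2 - 742 = 4*15625 - 742 = 62500 - 742 = 61758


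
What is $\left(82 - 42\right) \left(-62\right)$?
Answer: $-2480$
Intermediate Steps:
$\left(82 - 42\right) \left(-62\right) = 40 \left(-62\right) = -2480$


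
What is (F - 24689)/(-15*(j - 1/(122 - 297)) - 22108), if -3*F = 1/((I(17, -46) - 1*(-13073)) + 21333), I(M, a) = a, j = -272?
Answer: 17814594847/13008345528 ≈ 1.3695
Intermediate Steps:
F = -1/103080 (F = -1/(3*((-46 - 1*(-13073)) + 21333)) = -1/(3*((-46 + 13073) + 21333)) = -1/(3*(13027 + 21333)) = -⅓/34360 = -⅓*1/34360 = -1/103080 ≈ -9.7012e-6)
(F - 24689)/(-15*(j - 1/(122 - 297)) - 22108) = (-1/103080 - 24689)/(-15*(-272 - 1/(122 - 297)) - 22108) = -2544942121/(103080*(-15*(-272 - 1/(-175)) - 22108)) = -2544942121/(103080*(-15*(-272 - 1*(-1/175)) - 22108)) = -2544942121/(103080*(-15*(-272 + 1/175) - 22108)) = -2544942121/(103080*(-15*(-47599/175) - 22108)) = -2544942121/(103080*(142797/35 - 22108)) = -2544942121/(103080*(-630983/35)) = -2544942121/103080*(-35/630983) = 17814594847/13008345528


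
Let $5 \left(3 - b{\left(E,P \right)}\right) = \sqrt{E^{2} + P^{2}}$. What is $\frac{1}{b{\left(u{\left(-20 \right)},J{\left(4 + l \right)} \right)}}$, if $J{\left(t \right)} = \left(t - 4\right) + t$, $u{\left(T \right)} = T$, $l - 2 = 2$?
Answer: $- \frac{75}{319} - \frac{20 \sqrt{34}}{319} \approx -0.60069$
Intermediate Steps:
$l = 4$ ($l = 2 + 2 = 4$)
$J{\left(t \right)} = -4 + 2 t$ ($J{\left(t \right)} = \left(-4 + t\right) + t = -4 + 2 t$)
$b{\left(E,P \right)} = 3 - \frac{\sqrt{E^{2} + P^{2}}}{5}$
$\frac{1}{b{\left(u{\left(-20 \right)},J{\left(4 + l \right)} \right)}} = \frac{1}{3 - \frac{\sqrt{\left(-20\right)^{2} + \left(-4 + 2 \left(4 + 4\right)\right)^{2}}}{5}} = \frac{1}{3 - \frac{\sqrt{400 + \left(-4 + 2 \cdot 8\right)^{2}}}{5}} = \frac{1}{3 - \frac{\sqrt{400 + \left(-4 + 16\right)^{2}}}{5}} = \frac{1}{3 - \frac{\sqrt{400 + 12^{2}}}{5}} = \frac{1}{3 - \frac{\sqrt{400 + 144}}{5}} = \frac{1}{3 - \frac{\sqrt{544}}{5}} = \frac{1}{3 - \frac{4 \sqrt{34}}{5}}$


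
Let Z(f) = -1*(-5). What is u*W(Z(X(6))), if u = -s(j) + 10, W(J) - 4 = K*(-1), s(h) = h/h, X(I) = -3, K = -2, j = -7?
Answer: 54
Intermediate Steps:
s(h) = 1
Z(f) = 5
W(J) = 6 (W(J) = 4 - 2*(-1) = 4 + 2 = 6)
u = 9 (u = -1*1 + 10 = -1 + 10 = 9)
u*W(Z(X(6))) = 9*6 = 54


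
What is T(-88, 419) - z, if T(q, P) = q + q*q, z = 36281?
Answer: -28625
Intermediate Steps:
T(q, P) = q + q²
T(-88, 419) - z = -88*(1 - 88) - 1*36281 = -88*(-87) - 36281 = 7656 - 36281 = -28625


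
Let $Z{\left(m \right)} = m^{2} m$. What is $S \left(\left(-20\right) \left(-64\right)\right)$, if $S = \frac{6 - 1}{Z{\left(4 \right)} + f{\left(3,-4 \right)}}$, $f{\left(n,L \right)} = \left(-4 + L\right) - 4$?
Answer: $\frac{1600}{13} \approx 123.08$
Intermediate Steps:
$f{\left(n,L \right)} = -8 + L$
$Z{\left(m \right)} = m^{3}$
$S = \frac{5}{52}$ ($S = \frac{6 - 1}{4^{3} - 12} = \frac{5}{64 - 12} = \frac{5}{52} \approx 0.096154$)
$S \left(\left(-20\right) \left(-64\right)\right) = \frac{5 \left(\left(-20\right) \left(-64\right)\right)}{52} = \frac{5}{52} \cdot 1280 = \frac{1600}{13}$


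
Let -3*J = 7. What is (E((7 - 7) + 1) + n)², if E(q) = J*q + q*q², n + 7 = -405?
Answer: 1537600/9 ≈ 1.7084e+5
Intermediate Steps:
J = -7/3 (J = -⅓*7 = -7/3 ≈ -2.3333)
n = -412 (n = -7 - 405 = -412)
E(q) = q³ - 7*q/3 (E(q) = -7*q/3 + q*q² = -7*q/3 + q³ = q³ - 7*q/3)
(E((7 - 7) + 1) + n)² = (((7 - 7) + 1)*(-7/3 + ((7 - 7) + 1)²) - 412)² = ((0 + 1)*(-7/3 + (0 + 1)²) - 412)² = (1*(-7/3 + 1²) - 412)² = (1*(-7/3 + 1) - 412)² = (1*(-4/3) - 412)² = (-4/3 - 412)² = (-1240/3)² = 1537600/9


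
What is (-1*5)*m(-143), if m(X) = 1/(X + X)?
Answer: 5/286 ≈ 0.017483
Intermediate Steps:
m(X) = 1/(2*X)
(-1*5)*m(-143) = (-1*5)*((½)/(-143)) = -5*(-1)/(2*143) = -5*(-1/286) = 5/286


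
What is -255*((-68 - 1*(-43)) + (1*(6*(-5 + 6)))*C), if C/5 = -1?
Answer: 14025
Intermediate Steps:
C = -5 (C = 5*(-1) = -5)
-255*((-68 - 1*(-43)) + (1*(6*(-5 + 6)))*C) = -255*((-68 - 1*(-43)) + (1*(6*(-5 + 6)))*(-5)) = -255*((-68 + 43) + (1*(6*1))*(-5)) = -255*(-25 + (1*6)*(-5)) = -255*(-25 + 6*(-5)) = -255*(-25 - 30) = -255*(-55) = 14025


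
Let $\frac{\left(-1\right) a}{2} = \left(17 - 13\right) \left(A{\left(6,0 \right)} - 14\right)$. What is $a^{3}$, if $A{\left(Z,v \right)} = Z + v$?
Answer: $262144$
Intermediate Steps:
$a = 64$ ($a = - 2 \left(17 - 13\right) \left(\left(6 + 0\right) - 14\right) = - 2 \cdot 4 \left(6 - 14\right) = - 2 \cdot 4 \left(-8\right) = \left(-2\right) \left(-32\right) = 64$)
$a^{3} = 64^{3} = 262144$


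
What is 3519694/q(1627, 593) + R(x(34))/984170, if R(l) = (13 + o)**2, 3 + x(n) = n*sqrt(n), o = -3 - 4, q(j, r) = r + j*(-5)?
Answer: -865994243117/1855652535 ≈ -466.68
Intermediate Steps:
q(j, r) = r - 5*j
o = -7
x(n) = -3 + n**(3/2) (x(n) = -3 + n*sqrt(n) = -3 + n**(3/2))
R(l) = 36 (R(l) = (13 - 7)**2 = 6**2 = 36)
3519694/q(1627, 593) + R(x(34))/984170 = 3519694/(593 - 5*1627) + 36/984170 = 3519694/(593 - 8135) + 36*(1/984170) = 3519694/(-7542) + 18/492085 = 3519694*(-1/7542) + 18/492085 = -1759847/3771 + 18/492085 = -865994243117/1855652535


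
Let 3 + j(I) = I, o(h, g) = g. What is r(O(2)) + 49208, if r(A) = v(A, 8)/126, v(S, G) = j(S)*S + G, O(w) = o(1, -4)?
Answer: 344458/7 ≈ 49208.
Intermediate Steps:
j(I) = -3 + I
O(w) = -4
v(S, G) = G + S*(-3 + S) (v(S, G) = (-3 + S)*S + G = S*(-3 + S) + G = G + S*(-3 + S))
r(A) = 4/63 + A*(-3 + A)/126 (r(A) = (8 + A*(-3 + A))/126 = (8 + A*(-3 + A))*(1/126) = 4/63 + A*(-3 + A)/126)
r(O(2)) + 49208 = (4/63 + (1/126)*(-4)*(-3 - 4)) + 49208 = (4/63 + (1/126)*(-4)*(-7)) + 49208 = (4/63 + 2/9) + 49208 = 2/7 + 49208 = 344458/7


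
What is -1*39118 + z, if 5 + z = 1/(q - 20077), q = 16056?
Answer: -157313584/4021 ≈ -39123.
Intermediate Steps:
z = -20106/4021 (z = -5 + 1/(16056 - 20077) = -5 + 1/(-4021) = -5 - 1/4021 = -20106/4021 ≈ -5.0003)
-1*39118 + z = -1*39118 - 20106/4021 = -39118 - 20106/4021 = -157313584/4021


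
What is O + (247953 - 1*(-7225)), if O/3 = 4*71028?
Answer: 1107514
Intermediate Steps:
O = 852336 (O = 3*(4*71028) = 3*284112 = 852336)
O + (247953 - 1*(-7225)) = 852336 + (247953 - 1*(-7225)) = 852336 + (247953 + 7225) = 852336 + 255178 = 1107514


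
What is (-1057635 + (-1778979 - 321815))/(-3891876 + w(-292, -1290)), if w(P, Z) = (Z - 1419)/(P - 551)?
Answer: 887518549/1093616253 ≈ 0.81154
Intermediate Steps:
w(P, Z) = (-1419 + Z)/(-551 + P)
(-1057635 + (-1778979 - 321815))/(-3891876 + w(-292, -1290)) = (-1057635 + (-1778979 - 321815))/(-3891876 + (-1419 - 1290)/(-551 - 292)) = (-1057635 - 2100794)/(-3891876 - 2709/(-843)) = -3158429/(-3891876 - 1/843*(-2709)) = -3158429/(-3891876 + 903/281) = -3158429/(-1093616253/281) = -3158429*(-281/1093616253) = 887518549/1093616253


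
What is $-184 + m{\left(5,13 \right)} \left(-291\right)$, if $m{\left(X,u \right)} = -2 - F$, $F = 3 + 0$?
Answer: $1271$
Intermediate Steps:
$F = 3$
$m{\left(X,u \right)} = -5$ ($m{\left(X,u \right)} = -2 - 3 = -5$)
$-184 + m{\left(5,13 \right)} \left(-291\right) = -184 - -1455 = -184 + 1455 = 1271$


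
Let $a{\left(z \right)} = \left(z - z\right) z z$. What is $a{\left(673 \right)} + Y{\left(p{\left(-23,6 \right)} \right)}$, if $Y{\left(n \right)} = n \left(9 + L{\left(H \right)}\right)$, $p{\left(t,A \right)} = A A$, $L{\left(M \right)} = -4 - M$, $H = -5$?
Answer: $360$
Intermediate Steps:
$p{\left(t,A \right)} = A^{2}$
$Y{\left(n \right)} = 10 n$ ($Y{\left(n \right)} = n \left(9 - -1\right) = n \left(9 + \left(-4 + 5\right)\right) = n \left(9 + 1\right) = n 10 = 10 n$)
$a{\left(z \right)} = 0$ ($a{\left(z \right)} = 0 z z = 0 z = 0$)
$a{\left(673 \right)} + Y{\left(p{\left(-23,6 \right)} \right)} = 0 + 10 \cdot 6^{2} = 0 + 10 \cdot 36 = 0 + 360 = 360$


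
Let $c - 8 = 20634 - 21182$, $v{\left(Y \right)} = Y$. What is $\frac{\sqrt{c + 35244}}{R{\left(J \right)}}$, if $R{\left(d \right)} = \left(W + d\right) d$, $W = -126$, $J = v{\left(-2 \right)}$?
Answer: $\frac{3 \sqrt{241}}{64} \approx 0.7277$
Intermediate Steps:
$J = -2$
$c = -540$ ($c = 8 + \left(20634 - 21182\right) = 8 - 548 = -540$)
$R{\left(d \right)} = d \left(-126 + d\right)$ ($R{\left(d \right)} = \left(-126 + d\right) d = d \left(-126 + d\right)$)
$\frac{\sqrt{c + 35244}}{R{\left(J \right)}} = \frac{\sqrt{-540 + 35244}}{\left(-2\right) \left(-126 - 2\right)} = \frac{\sqrt{34704}}{\left(-2\right) \left(-128\right)} = \frac{12 \sqrt{241}}{256} = 12 \sqrt{241} \cdot \frac{1}{256} = \frac{3 \sqrt{241}}{64}$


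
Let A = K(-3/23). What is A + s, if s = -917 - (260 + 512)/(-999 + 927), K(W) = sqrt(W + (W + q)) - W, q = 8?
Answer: -375145/414 + sqrt(4094)/23 ≈ -903.37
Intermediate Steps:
K(W) = sqrt(8 + 2*W) - W (K(W) = sqrt(W + (W + 8)) - W = sqrt(W + (8 + W)) - W = sqrt(8 + 2*W) - W)
A = 3/23 + sqrt(4094)/23 (A = sqrt(8 + 2*(-3/23)) - (-3)/23 = sqrt(8 + 2*(-3*1/23)) - (-3)/23 = sqrt(8 + 2*(-3/23)) - 1*(-3/23) = sqrt(8 - 6/23) + 3/23 = sqrt(178/23) + 3/23 = sqrt(4094)/23 + 3/23 = 3/23 + sqrt(4094)/23 ≈ 2.9124)
s = -16313/18 (s = -917 - 772/(-72) = -917 - 772*(-1)/72 = -917 - 1*(-193/18) = -917 + 193/18 = -16313/18 ≈ -906.28)
A + s = (3/23 + sqrt(4094)/23) - 16313/18 = -375145/414 + sqrt(4094)/23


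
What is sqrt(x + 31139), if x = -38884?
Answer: I*sqrt(7745) ≈ 88.006*I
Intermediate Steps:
sqrt(x + 31139) = sqrt(-38884 + 31139) = sqrt(-7745) = I*sqrt(7745)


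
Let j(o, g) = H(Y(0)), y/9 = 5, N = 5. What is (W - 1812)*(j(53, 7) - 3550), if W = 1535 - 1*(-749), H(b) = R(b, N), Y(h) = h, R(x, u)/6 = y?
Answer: -1548160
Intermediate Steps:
y = 45 (y = 9*5 = 45)
R(x, u) = 270 (R(x, u) = 6*45 = 270)
H(b) = 270
j(o, g) = 270
W = 2284 (W = 1535 + 749 = 2284)
(W - 1812)*(j(53, 7) - 3550) = (2284 - 1812)*(270 - 3550) = 472*(-3280) = -1548160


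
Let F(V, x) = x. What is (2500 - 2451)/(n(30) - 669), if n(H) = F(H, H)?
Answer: -49/639 ≈ -0.076682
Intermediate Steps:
n(H) = H
(2500 - 2451)/(n(30) - 669) = (2500 - 2451)/(30 - 669) = 49/(-639) = 49*(-1/639) = -49/639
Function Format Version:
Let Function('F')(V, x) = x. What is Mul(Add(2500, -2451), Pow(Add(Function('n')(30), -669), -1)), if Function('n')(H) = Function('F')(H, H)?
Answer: Rational(-49, 639) ≈ -0.076682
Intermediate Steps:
Function('n')(H) = H
Mul(Add(2500, -2451), Pow(Add(Function('n')(30), -669), -1)) = Mul(Add(2500, -2451), Pow(Add(30, -669), -1)) = Mul(49, Pow(-639, -1)) = Mul(49, Rational(-1, 639)) = Rational(-49, 639)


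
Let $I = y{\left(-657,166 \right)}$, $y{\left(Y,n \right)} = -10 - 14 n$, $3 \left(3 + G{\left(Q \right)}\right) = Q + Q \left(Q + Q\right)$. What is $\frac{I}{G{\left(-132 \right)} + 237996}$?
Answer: $- \frac{2334}{249565} \approx -0.0093523$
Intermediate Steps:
$G{\left(Q \right)} = -3 + \frac{Q}{3} + \frac{2 Q^{2}}{3}$ ($G{\left(Q \right)} = -3 + \frac{Q + Q \left(Q + Q\right)}{3} = -3 + \frac{Q + Q 2 Q}{3} = -3 + \frac{Q + 2 Q^{2}}{3} = -3 + \left(\frac{Q}{3} + \frac{2 Q^{2}}{3}\right) = -3 + \frac{Q}{3} + \frac{2 Q^{2}}{3}$)
$I = -2334$ ($I = -10 - 2324 = -2334$)
$\frac{I}{G{\left(-132 \right)} + 237996} = - \frac{2334}{\left(-3 + \frac{1}{3} \left(-132\right) + \frac{2 \left(-132\right)^{2}}{3}\right) + 237996} = - \frac{2334}{\left(-3 - 44 + \frac{2}{3} \cdot 17424\right) + 237996} = - \frac{2334}{\left(-3 - 44 + 11616\right) + 237996} = - \frac{2334}{11569 + 237996} = - \frac{2334}{249565}$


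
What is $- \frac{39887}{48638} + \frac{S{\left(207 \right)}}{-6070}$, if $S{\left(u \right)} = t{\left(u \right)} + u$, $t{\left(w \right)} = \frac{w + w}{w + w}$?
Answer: $- \frac{126115397}{147616330} \approx -0.85435$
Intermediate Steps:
$t{\left(w \right)} = 1$ ($t{\left(w \right)} = \frac{2 w}{2 w} = 2 w \frac{1}{2 w} = 1$)
$S{\left(u \right)} = 1 + u$
$- \frac{39887}{48638} + \frac{S{\left(207 \right)}}{-6070} = - \frac{39887}{48638} + \frac{1 + 207}{-6070} = \left(-39887\right) \frac{1}{48638} + 208 \left(- \frac{1}{6070}\right) = - \frac{39887}{48638} - \frac{104}{3035} = - \frac{126115397}{147616330}$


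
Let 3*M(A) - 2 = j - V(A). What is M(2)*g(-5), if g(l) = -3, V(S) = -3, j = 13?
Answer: -18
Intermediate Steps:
M(A) = 6 (M(A) = ⅔ + (13 - 1*(-3))/3 = ⅔ + (13 + 3)/3 = ⅔ + (⅓)*16 = ⅔ + 16/3 = 6)
M(2)*g(-5) = 6*(-3) = -18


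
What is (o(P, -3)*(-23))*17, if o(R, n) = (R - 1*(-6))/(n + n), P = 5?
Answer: 4301/6 ≈ 716.83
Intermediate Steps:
o(R, n) = (6 + R)/(2*n) (o(R, n) = (R + 6)/((2*n)) = (6 + R)*(1/(2*n)) = (6 + R)/(2*n))
(o(P, -3)*(-23))*17 = (((½)*(6 + 5)/(-3))*(-23))*17 = (((½)*(-⅓)*11)*(-23))*17 = -11/6*(-23)*17 = (253/6)*17 = 4301/6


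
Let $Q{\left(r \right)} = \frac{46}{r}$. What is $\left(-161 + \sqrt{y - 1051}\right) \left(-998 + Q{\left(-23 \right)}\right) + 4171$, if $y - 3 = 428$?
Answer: $165171 - 2000 i \sqrt{155} \approx 1.6517 \cdot 10^{5} - 24900.0 i$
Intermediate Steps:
$y = 431$ ($y = 3 + 428 = 431$)
$\left(-161 + \sqrt{y - 1051}\right) \left(-998 + Q{\left(-23 \right)}\right) + 4171 = \left(-161 + \sqrt{431 - 1051}\right) \left(-998 + \frac{46}{-23}\right) + 4171 = \left(-161 + \sqrt{-620}\right) \left(-998 + 46 \left(- \frac{1}{23}\right)\right) + 4171 = \left(-161 + 2 i \sqrt{155}\right) \left(-998 - 2\right) + 4171 = \left(-161 + 2 i \sqrt{155}\right) \left(-1000\right) + 4171 = \left(161000 - 2000 i \sqrt{155}\right) + 4171 = 165171 - 2000 i \sqrt{155}$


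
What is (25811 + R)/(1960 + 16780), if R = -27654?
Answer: -1843/18740 ≈ -0.098346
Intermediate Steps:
(25811 + R)/(1960 + 16780) = (25811 - 27654)/(1960 + 16780) = -1843/18740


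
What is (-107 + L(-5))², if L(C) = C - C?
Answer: 11449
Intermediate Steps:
L(C) = 0
(-107 + L(-5))² = (-107 + 0)² = (-107)² = 11449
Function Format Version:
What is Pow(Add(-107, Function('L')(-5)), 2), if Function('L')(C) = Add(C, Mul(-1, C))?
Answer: 11449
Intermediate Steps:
Function('L')(C) = 0
Pow(Add(-107, Function('L')(-5)), 2) = Pow(Add(-107, 0), 2) = Pow(-107, 2) = 11449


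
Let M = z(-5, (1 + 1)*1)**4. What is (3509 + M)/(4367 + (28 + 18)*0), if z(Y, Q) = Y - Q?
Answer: 5910/4367 ≈ 1.3533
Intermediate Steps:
M = 2401 (M = (-5 - (1 + 1))**4 = (-5 - 2)**4 = (-7)**4 = 2401)
(3509 + M)/(4367 + (28 + 18)*0) = (3509 + 2401)/(4367 + (28 + 18)*0) = 5910/(4367 + 46*0) = 5910/(4367 + 0) = 5910/4367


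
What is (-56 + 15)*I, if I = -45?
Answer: 1845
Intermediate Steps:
(-56 + 15)*I = (-56 + 15)*(-45) = -41*(-45) = 1845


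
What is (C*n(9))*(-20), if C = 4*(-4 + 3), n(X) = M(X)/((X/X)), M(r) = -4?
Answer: -320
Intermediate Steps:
n(X) = -4 (n(X) = -4/(X/X) = -4/1 = -4*1 = -4)
C = -4 (C = 4*(-1) = -4)
(C*n(9))*(-20) = -4*(-4)*(-20) = 16*(-20) = -320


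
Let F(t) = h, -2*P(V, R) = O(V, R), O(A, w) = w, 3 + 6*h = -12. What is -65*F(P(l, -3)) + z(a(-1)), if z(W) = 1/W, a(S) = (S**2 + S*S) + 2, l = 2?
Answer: 651/4 ≈ 162.75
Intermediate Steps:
h = -5/2 (h = -1/2 + (1/6)*(-12) = -1/2 - 2 = -5/2 ≈ -2.5000)
P(V, R) = -R/2
F(t) = -5/2
a(S) = 2 + 2*S**2 (a(S) = (S**2 + S**2) + 2 = 2*S**2 + 2 = 2 + 2*S**2)
-65*F(P(l, -3)) + z(a(-1)) = -65*(-5/2) + 1/(2 + 2*(-1)**2) = 325/2 + 1/(2 + 2*1) = 325/2 + 1/(2 + 2) = 325/2 + 1/4 = 651/4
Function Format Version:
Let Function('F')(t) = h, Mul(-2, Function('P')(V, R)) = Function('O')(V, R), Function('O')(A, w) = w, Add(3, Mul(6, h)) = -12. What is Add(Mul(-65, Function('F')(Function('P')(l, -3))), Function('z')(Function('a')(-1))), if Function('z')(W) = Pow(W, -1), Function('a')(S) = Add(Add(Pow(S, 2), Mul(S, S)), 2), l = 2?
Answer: Rational(651, 4) ≈ 162.75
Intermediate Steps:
h = Rational(-5, 2) (h = Add(Rational(-1, 2), Mul(Rational(1, 6), -12)) = Add(Rational(-1, 2), -2) = Rational(-5, 2) ≈ -2.5000)
Function('P')(V, R) = Mul(Rational(-1, 2), R)
Function('F')(t) = Rational(-5, 2)
Function('a')(S) = Add(2, Mul(2, Pow(S, 2))) (Function('a')(S) = Add(Add(Pow(S, 2), Pow(S, 2)), 2) = Add(Mul(2, Pow(S, 2)), 2) = Add(2, Mul(2, Pow(S, 2))))
Add(Mul(-65, Function('F')(Function('P')(l, -3))), Function('z')(Function('a')(-1))) = Add(Mul(-65, Rational(-5, 2)), Pow(Add(2, Mul(2, Pow(-1, 2))), -1)) = Add(Rational(325, 2), Pow(Add(2, Mul(2, 1)), -1)) = Add(Rational(325, 2), Pow(Add(2, 2), -1)) = Add(Rational(325, 2), Pow(4, -1)) = Add(Rational(325, 2), Rational(1, 4)) = Rational(651, 4)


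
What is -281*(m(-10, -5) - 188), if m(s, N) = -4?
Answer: 53952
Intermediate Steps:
-281*(m(-10, -5) - 188) = -281*(-4 - 188) = -281*(-192) = 53952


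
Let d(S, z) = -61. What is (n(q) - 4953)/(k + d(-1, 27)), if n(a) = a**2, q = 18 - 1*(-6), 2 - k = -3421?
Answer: -4377/3362 ≈ -1.3019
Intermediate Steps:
k = 3423 (k = 2 - 1*(-3421) = 2 + 3421 = 3423)
q = 24 (q = 18 + 6 = 24)
(n(q) - 4953)/(k + d(-1, 27)) = (24**2 - 4953)/(3423 - 61) = (576 - 4953)/3362 = -4377*1/3362 = -4377/3362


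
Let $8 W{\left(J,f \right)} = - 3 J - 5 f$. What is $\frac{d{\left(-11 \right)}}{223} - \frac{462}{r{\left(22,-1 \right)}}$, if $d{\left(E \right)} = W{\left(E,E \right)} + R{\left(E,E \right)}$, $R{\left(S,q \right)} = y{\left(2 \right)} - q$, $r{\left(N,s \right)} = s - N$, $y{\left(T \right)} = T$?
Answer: $\frac{103578}{5129} \approx 20.195$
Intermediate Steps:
$W{\left(J,f \right)} = - \frac{5 f}{8} - \frac{3 J}{8}$ ($W{\left(J,f \right)} = \frac{- 3 J - 5 f}{8} = \frac{- 5 f - 3 J}{8} = - \frac{5 f}{8} - \frac{3 J}{8}$)
$R{\left(S,q \right)} = 2 - q$
$d{\left(E \right)} = 2 - 2 E$ ($d{\left(E \right)} = \left(- \frac{5 E}{8} - \frac{3 E}{8}\right) - \left(-2 + E\right) = - E - \left(-2 + E\right) = 2 - 2 E$)
$\frac{d{\left(-11 \right)}}{223} - \frac{462}{r{\left(22,-1 \right)}} = \frac{2 - -22}{223} - \frac{462}{-1 - 22} = \left(2 + 22\right) \frac{1}{223} - \frac{462}{-1 - 22} = 24 \cdot \frac{1}{223} - \frac{462}{-23} = \frac{24}{223} - - \frac{462}{23} = \frac{24}{223} + \frac{462}{23} = \frac{103578}{5129}$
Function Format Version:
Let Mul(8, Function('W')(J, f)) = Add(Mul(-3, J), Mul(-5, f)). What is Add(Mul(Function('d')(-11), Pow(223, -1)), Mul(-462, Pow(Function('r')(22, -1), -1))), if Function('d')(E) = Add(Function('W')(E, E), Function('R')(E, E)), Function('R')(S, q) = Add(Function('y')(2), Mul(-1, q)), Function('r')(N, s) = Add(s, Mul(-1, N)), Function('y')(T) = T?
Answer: Rational(103578, 5129) ≈ 20.195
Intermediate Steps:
Function('W')(J, f) = Add(Mul(Rational(-5, 8), f), Mul(Rational(-3, 8), J)) (Function('W')(J, f) = Mul(Rational(1, 8), Add(Mul(-3, J), Mul(-5, f))) = Mul(Rational(1, 8), Add(Mul(-5, f), Mul(-3, J))) = Add(Mul(Rational(-5, 8), f), Mul(Rational(-3, 8), J)))
Function('R')(S, q) = Add(2, Mul(-1, q))
Function('d')(E) = Add(2, Mul(-2, E)) (Function('d')(E) = Add(Add(Mul(Rational(-5, 8), E), Mul(Rational(-3, 8), E)), Add(2, Mul(-1, E))) = Add(Mul(-1, E), Add(2, Mul(-1, E))) = Add(2, Mul(-2, E)))
Add(Mul(Function('d')(-11), Pow(223, -1)), Mul(-462, Pow(Function('r')(22, -1), -1))) = Add(Mul(Add(2, Mul(-2, -11)), Pow(223, -1)), Mul(-462, Pow(Add(-1, Mul(-1, 22)), -1))) = Add(Mul(Add(2, 22), Rational(1, 223)), Mul(-462, Pow(Add(-1, -22), -1))) = Add(Mul(24, Rational(1, 223)), Mul(-462, Pow(-23, -1))) = Add(Rational(24, 223), Mul(-462, Rational(-1, 23))) = Add(Rational(24, 223), Rational(462, 23)) = Rational(103578, 5129)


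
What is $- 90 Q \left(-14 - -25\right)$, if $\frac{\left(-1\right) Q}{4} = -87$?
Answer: $-344520$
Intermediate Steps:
$Q = 348$ ($Q = \left(-4\right) \left(-87\right) = 348$)
$- 90 Q \left(-14 - -25\right) = \left(-90\right) 348 \left(-14 - -25\right) = - 31320 \left(-14 + 25\right) = \left(-31320\right) 11 = -344520$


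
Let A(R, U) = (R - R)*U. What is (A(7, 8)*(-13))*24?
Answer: 0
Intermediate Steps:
A(R, U) = 0 (A(R, U) = 0*U = 0)
(A(7, 8)*(-13))*24 = (0*(-13))*24 = 0*24 = 0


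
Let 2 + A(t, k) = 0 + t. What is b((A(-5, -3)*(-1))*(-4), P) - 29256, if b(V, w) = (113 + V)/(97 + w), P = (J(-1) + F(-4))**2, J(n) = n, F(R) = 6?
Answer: -3569147/122 ≈ -29255.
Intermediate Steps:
A(t, k) = -2 + t (A(t, k) = -2 + (0 + t) = -2 + t)
P = 25 (P = (-1 + 6)**2 = 5**2 = 25)
b(V, w) = (113 + V)/(97 + w)
b((A(-5, -3)*(-1))*(-4), P) - 29256 = (113 + ((-2 - 5)*(-1))*(-4))/(97 + 25) - 29256 = (113 - 7*(-1)*(-4))/122 - 29256 = (113 + 7*(-4))/122 - 29256 = (113 - 28)/122 - 29256 = (1/122)*85 - 29256 = 85/122 - 29256 = -3569147/122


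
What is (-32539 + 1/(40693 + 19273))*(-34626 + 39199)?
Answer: -8922991586629/59966 ≈ -1.4880e+8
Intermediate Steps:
(-32539 + 1/(40693 + 19273))*(-34626 + 39199) = (-32539 + 1/59966)*4573 = -1951233673/59966*4573 = -8922991586629/59966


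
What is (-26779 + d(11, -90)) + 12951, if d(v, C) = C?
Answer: -13918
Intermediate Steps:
(-26779 + d(11, -90)) + 12951 = (-26779 - 90) + 12951 = -26869 + 12951 = -13918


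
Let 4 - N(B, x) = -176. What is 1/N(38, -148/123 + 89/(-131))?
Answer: 1/180 ≈ 0.0055556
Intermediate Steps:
N(B, x) = 180 (N(B, x) = 4 - 1*(-176) = 4 + 176 = 180)
1/N(38, -148/123 + 89/(-131)) = 1/180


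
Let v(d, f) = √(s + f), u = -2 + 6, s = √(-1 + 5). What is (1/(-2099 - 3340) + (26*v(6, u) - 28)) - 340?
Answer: -2001553/5439 + 26*√6 ≈ -304.31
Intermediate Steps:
s = 2 (s = √4 = 2)
u = 4
v(d, f) = √(2 + f)
(1/(-2099 - 3340) + (26*v(6, u) - 28)) - 340 = (1/(-2099 - 3340) + (26*√(2 + 4) - 28)) - 340 = (1/(-5439) + (26*√6 - 28)) - 340 = (-1/5439 + (-28 + 26*√6)) - 340 = (-152293/5439 + 26*√6) - 340 = -2001553/5439 + 26*√6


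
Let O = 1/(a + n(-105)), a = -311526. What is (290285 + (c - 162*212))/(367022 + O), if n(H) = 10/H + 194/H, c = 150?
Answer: 2792282584498/4001816302481 ≈ 0.69775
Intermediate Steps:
n(H) = 204/H
O = -35/10903478 (O = 1/(-311526 + 204/(-105)) = 1/(-311526 + 204*(-1/105)) = 1/(-311526 - 68/35) = 1/(-10903478/35) = -35/10903478 ≈ -3.2100e-6)
(290285 + (c - 162*212))/(367022 + O) = (290285 + (150 - 162*212))/(367022 - 35/10903478) = (290285 + (150 - 34344))/(4001816302481/10903478) = (290285 - 34194)*(10903478/4001816302481) = 256091*(10903478/4001816302481) = 2792282584498/4001816302481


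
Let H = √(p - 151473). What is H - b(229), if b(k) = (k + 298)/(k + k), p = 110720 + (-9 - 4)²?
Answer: -527/458 + 2*I*√10146 ≈ -1.1507 + 201.45*I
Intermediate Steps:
p = 110889 (p = 110720 + (-13)² = 110720 + 169 = 110889)
b(k) = (298 + k)/(2*k) (b(k) = (298 + k)/((2*k)) = (298 + k)*(1/(2*k)) = (298 + k)/(2*k))
H = 2*I*√10146 (H = √(110889 - 151473) = √(-40584) = 2*I*√10146 ≈ 201.45*I)
H - b(229) = 2*I*√10146 - (298 + 229)/(2*229) = 2*I*√10146 - 527/(2*229) = 2*I*√10146 - 1*527/458 = 2*I*√10146 - 527/458 = -527/458 + 2*I*√10146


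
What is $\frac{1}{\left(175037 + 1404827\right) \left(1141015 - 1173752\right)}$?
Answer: $- \frac{1}{51720007768} \approx -1.9335 \cdot 10^{-11}$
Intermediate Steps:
$\frac{1}{\left(175037 + 1404827\right) \left(1141015 - 1173752\right)} = \frac{1}{1579864 \left(-32737\right)} = \frac{1}{-51720007768} = - \frac{1}{51720007768}$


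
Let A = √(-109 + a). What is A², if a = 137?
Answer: 28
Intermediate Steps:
A = 2*√7 (A = √(-109 + 137) = √28 = 2*√7 ≈ 5.2915)
A² = (2*√7)² = 28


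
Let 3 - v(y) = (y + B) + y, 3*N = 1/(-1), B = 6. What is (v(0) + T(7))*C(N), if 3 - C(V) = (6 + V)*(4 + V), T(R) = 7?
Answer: -640/9 ≈ -71.111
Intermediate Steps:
N = -⅓ (N = (⅓)/(-1) = (⅓)*(-1) = -⅓ ≈ -0.33333)
v(y) = -3 - 2*y (v(y) = 3 - ((y + 6) + y) = 3 - ((6 + y) + y) = 3 - (6 + 2*y) = 3 + (-6 - 2*y) = -3 - 2*y)
C(V) = 3 - (4 + V)*(6 + V) (C(V) = 3 - (6 + V)*(4 + V) = 3 - (4 + V)*(6 + V))
(v(0) + T(7))*C(N) = ((-3 - 2*0) + 7)*(-21 - (-⅓)² - 10*(-⅓)) = ((-3 + 0) + 7)*(-21 - 1*⅑ + 10/3) = (-3 + 7)*(-21 - ⅑ + 10/3) = 4*(-160/9) = -640/9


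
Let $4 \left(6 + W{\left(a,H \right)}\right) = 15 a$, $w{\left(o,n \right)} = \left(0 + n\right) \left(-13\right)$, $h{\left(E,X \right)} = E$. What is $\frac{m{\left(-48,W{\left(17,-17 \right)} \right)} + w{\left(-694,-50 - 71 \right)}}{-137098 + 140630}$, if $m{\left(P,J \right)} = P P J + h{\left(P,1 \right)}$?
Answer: $\frac{134581}{3532} \approx 38.103$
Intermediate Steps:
$w{\left(o,n \right)} = - 13 n$ ($w{\left(o,n \right)} = n \left(-13\right) = - 13 n$)
$W{\left(a,H \right)} = -6 + \frac{15 a}{4}$
$m{\left(P,J \right)} = P + J P^{2}$ ($m{\left(P,J \right)} = P P J + P = P^{2} J + P = J P^{2} + P = P + J P^{2}$)
$\frac{m{\left(-48,W{\left(17,-17 \right)} \right)} + w{\left(-694,-50 - 71 \right)}}{-137098 + 140630} = \frac{- 48 \left(1 + \left(-6 + \frac{15}{4} \cdot 17\right) \left(-48\right)\right) - 13 \left(-50 - 71\right)}{-137098 + 140630} = \frac{- 48 \left(1 + \left(-6 + \frac{255}{4}\right) \left(-48\right)\right) - -1573}{3532} = \left(- 48 \left(1 + \frac{231}{4} \left(-48\right)\right) + 1573\right) \frac{1}{3532} = \left(- 48 \left(1 - 2772\right) + 1573\right) \frac{1}{3532} = \left(\left(-48\right) \left(-2771\right) + 1573\right) \frac{1}{3532} = \left(133008 + 1573\right) \frac{1}{3532} = 134581 \cdot \frac{1}{3532} = \frac{134581}{3532}$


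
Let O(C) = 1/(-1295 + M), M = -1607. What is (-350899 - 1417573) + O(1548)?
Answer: -5132105745/2902 ≈ -1.7685e+6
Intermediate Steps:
O(C) = -1/2902 (O(C) = 1/(-1295 - 1607) = 1/(-2902) = -1/2902)
(-350899 - 1417573) + O(1548) = (-350899 - 1417573) - 1/2902 = -1768472 - 1/2902 = -5132105745/2902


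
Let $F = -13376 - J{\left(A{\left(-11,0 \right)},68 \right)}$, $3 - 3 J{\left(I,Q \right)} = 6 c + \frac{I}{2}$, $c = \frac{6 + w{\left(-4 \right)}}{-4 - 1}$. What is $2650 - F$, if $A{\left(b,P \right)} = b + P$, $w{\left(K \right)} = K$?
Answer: $\frac{480889}{30} \approx 16030.0$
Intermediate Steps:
$A{\left(b,P \right)} = P + b$
$c = - \frac{2}{5}$ ($c = \frac{6 - 4}{-4 - 1} = \frac{2}{-5} = 2 \left(- \frac{1}{5}\right) = - \frac{2}{5} \approx -0.4$)
$J{\left(I,Q \right)} = \frac{9}{5} - \frac{I}{6}$ ($J{\left(I,Q \right)} = 1 - \frac{6 \left(- \frac{2}{5}\right) + \frac{I}{2}}{3} = 1 - \frac{- \frac{12}{5} + I \frac{1}{2}}{3} = 1 - \frac{- \frac{12}{5} + \frac{I}{2}}{3} = 1 - \left(- \frac{4}{5} + \frac{I}{6}\right) = \frac{9}{5} - \frac{I}{6}$)
$F = - \frac{401389}{30}$ ($F = -13376 - \left(\frac{9}{5} - \frac{0 - 11}{6}\right) = -13376 - \left(\frac{9}{5} - - \frac{11}{6}\right) = -13376 - \left(\frac{9}{5} + \frac{11}{6}\right) = -13376 - \frac{109}{30} = - \frac{401389}{30} \approx -13380.0$)
$2650 - F = 2650 - - \frac{401389}{30} = 2650 + \frac{401389}{30} = \frac{480889}{30}$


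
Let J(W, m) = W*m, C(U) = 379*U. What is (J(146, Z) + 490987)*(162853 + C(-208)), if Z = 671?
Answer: 49484420013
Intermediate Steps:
(J(146, Z) + 490987)*(162853 + C(-208)) = (146*671 + 490987)*(162853 + 379*(-208)) = (97966 + 490987)*(162853 - 78832) = 588953*84021 = 49484420013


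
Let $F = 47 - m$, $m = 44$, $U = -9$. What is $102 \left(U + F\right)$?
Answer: $-612$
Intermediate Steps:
$F = 3$ ($F = 47 - 44 = 3$)
$102 \left(U + F\right) = 102 \left(-9 + 3\right) = 102 \left(-6\right) = -612$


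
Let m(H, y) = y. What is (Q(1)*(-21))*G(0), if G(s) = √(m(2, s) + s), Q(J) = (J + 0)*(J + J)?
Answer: 0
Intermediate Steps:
Q(J) = 2*J² (Q(J) = J*(2*J) = 2*J²)
G(s) = √2*√s (G(s) = √(s + s) = √(2*s) = √2*√s)
(Q(1)*(-21))*G(0) = ((2*1²)*(-21))*(√2*√0) = ((2*1)*(-21))*(√2*0) = (2*(-21))*0 = -42*0 = 0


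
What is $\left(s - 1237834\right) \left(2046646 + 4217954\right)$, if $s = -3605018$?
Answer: $-30338530639200$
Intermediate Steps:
$\left(s - 1237834\right) \left(2046646 + 4217954\right) = \left(-3605018 - 1237834\right) \left(2046646 + 4217954\right) = \left(-4842852\right) 6264600 = -30338530639200$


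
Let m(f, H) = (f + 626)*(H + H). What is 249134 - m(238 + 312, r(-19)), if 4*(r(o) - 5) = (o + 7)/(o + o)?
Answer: 4506578/19 ≈ 2.3719e+5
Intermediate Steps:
r(o) = 5 + (7 + o)/(8*o) (r(o) = 5 + ((o + 7)/(o + o))/4 = 5 + ((7 + o)/((2*o)))/4 = 5 + ((7 + o)*(1/(2*o)))/4 = 5 + ((7 + o)/(2*o))/4 = 5 + (7 + o)/(8*o))
m(f, H) = 2*H*(626 + f) (m(f, H) = (626 + f)*(2*H) = 2*H*(626 + f))
249134 - m(238 + 312, r(-19)) = 249134 - 2*(⅛)*(7 + 41*(-19))/(-19)*(626 + (238 + 312)) = 249134 - 2*(⅛)*(-1/19)*(7 - 779)*(626 + 550) = 249134 - 2*(⅛)*(-1/19)*(-772)*1176 = 249134 - 2*193*1176/38 = 249134 - 1*226968/19 = 249134 - 226968/19 = 4506578/19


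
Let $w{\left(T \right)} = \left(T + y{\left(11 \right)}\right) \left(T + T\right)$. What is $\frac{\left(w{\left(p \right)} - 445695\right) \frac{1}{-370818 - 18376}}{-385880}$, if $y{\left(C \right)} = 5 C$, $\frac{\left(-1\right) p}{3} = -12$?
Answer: $- \frac{439143}{150182180720} \approx -2.9241 \cdot 10^{-6}$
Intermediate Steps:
$p = 36$ ($p = \left(-3\right) \left(-12\right) = 36$)
$w{\left(T \right)} = 2 T \left(55 + T\right)$ ($w{\left(T \right)} = \left(T + 5 \cdot 11\right) \left(T + T\right) = \left(T + 55\right) 2 T = \left(55 + T\right) 2 T = 2 T \left(55 + T\right)$)
$\frac{\left(w{\left(p \right)} - 445695\right) \frac{1}{-370818 - 18376}}{-385880} = \frac{\left(2 \cdot 36 \left(55 + 36\right) - 445695\right) \frac{1}{-370818 - 18376}}{-385880} = \frac{2 \cdot 36 \cdot 91 - 445695}{-389194} \left(- \frac{1}{385880}\right) = \left(6552 - 445695\right) \left(- \frac{1}{389194}\right) \left(- \frac{1}{385880}\right) = \left(-439143\right) \left(- \frac{1}{389194}\right) \left(- \frac{1}{385880}\right) = \frac{439143}{389194} \left(- \frac{1}{385880}\right) = - \frac{439143}{150182180720}$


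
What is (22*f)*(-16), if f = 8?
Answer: -2816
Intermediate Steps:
(22*f)*(-16) = (22*8)*(-16) = 176*(-16) = -2816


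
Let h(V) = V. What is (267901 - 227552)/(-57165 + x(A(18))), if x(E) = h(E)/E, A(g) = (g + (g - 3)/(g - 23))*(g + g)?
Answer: -40349/57164 ≈ -0.70585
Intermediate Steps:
A(g) = 2*g*(g + (-3 + g)/(-23 + g)) (A(g) = (g + (-3 + g)/(-23 + g))*(2*g) = 2*g*(g + (-3 + g)/(-23 + g)))
x(E) = 1 (x(E) = E/E = 1)
(267901 - 227552)/(-57165 + x(A(18))) = (267901 - 227552)/(-57165 + 1) = 40349/(-57164) = 40349*(-1/57164) = -40349/57164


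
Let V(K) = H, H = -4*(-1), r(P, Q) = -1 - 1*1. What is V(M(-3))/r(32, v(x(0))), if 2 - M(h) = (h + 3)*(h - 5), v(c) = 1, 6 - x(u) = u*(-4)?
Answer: -2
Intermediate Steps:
x(u) = 6 + 4*u (x(u) = 6 - u*(-4) = 6 - (-4)*u = 6 + 4*u)
r(P, Q) = -2 (r(P, Q) = -1 - 1 = -2)
M(h) = 2 - (-5 + h)*(3 + h) (M(h) = 2 - (h + 3)*(h - 5) = 2 - (3 + h)*(-5 + h) = 2 - (-5 + h)*(3 + h))
H = 4
V(K) = 4
V(M(-3))/r(32, v(x(0))) = 4/(-2) = 4*(-½) = -2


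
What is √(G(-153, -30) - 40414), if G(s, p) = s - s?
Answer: 11*I*√334 ≈ 201.03*I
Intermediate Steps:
G(s, p) = 0
√(G(-153, -30) - 40414) = √(0 - 40414) = √(-40414) = 11*I*√334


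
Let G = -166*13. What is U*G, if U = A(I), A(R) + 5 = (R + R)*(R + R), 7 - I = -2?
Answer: -688402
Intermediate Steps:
I = 9 (I = 7 - 1*(-2) = 7 + 2 = 9)
G = -2158
A(R) = -5 + 4*R**2 (A(R) = -5 + (R + R)*(R + R) = -5 + (2*R)*(2*R) = -5 + 4*R**2)
U = 319 (U = -5 + 4*9**2 = -5 + 4*81 = -5 + 324 = 319)
U*G = 319*(-2158) = -688402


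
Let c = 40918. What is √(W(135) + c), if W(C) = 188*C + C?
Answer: √66433 ≈ 257.75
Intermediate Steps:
W(C) = 189*C
√(W(135) + c) = √(189*135 + 40918) = √(25515 + 40918) = √66433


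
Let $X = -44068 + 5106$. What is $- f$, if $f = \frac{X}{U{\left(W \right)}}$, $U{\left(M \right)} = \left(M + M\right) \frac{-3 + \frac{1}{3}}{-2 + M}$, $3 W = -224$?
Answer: $- \frac{960135}{128} \approx -7501.1$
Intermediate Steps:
$W = - \frac{224}{3}$ ($W = \frac{1}{3} \left(-224\right) = - \frac{224}{3} \approx -74.667$)
$X = -38962$
$U{\left(M \right)} = - \frac{16 M}{3 \left(-2 + M\right)}$ ($U{\left(M \right)} = 2 M \frac{-3 + \frac{1}{3}}{-2 + M} = 2 M \left(- \frac{8}{3 \left(-2 + M\right)}\right) = - \frac{16 M}{3 \left(-2 + M\right)}$)
$f = \frac{960135}{128}$ ($f = - \frac{38962}{\left(-16\right) \left(- \frac{224}{3}\right) \frac{1}{-6 + 3 \left(- \frac{224}{3}\right)}} = - \frac{38962}{\left(-16\right) \left(- \frac{224}{3}\right) \frac{1}{-6 - 224}} = - \frac{38962}{\left(-16\right) \left(- \frac{224}{3}\right) \frac{1}{-230}} = - \frac{38962}{\left(-16\right) \left(- \frac{224}{3}\right) \left(- \frac{1}{230}\right)} = - \frac{38962}{- \frac{1792}{345}} = \left(-38962\right) \left(- \frac{345}{1792}\right) = \frac{960135}{128} \approx 7501.1$)
$- f = \left(-1\right) \frac{960135}{128} = - \frac{960135}{128}$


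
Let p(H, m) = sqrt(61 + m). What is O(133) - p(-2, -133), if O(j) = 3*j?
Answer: 399 - 6*I*sqrt(2) ≈ 399.0 - 8.4853*I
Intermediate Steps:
O(133) - p(-2, -133) = 3*133 - sqrt(61 - 133) = 399 - sqrt(-72) = 399 - 6*I*sqrt(2)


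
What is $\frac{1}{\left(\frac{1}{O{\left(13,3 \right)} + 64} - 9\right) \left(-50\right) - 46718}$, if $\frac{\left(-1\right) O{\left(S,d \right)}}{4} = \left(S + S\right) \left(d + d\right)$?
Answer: $- \frac{56}{2591003} \approx -2.1613 \cdot 10^{-5}$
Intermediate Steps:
$O{\left(S,d \right)} = - 16 S d$ ($O{\left(S,d \right)} = - 4 \left(S + S\right) \left(d + d\right) = - 4 \cdot 2 S 2 d = - 4 \cdot 4 S d = - 16 S d$)
$\frac{1}{\left(\frac{1}{O{\left(13,3 \right)} + 64} - 9\right) \left(-50\right) - 46718} = \frac{1}{\left(\frac{1}{\left(-16\right) 13 \cdot 3 + 64} - 9\right) \left(-50\right) - 46718} = \frac{1}{\left(\frac{1}{-624 + 64} - 9\right) \left(-50\right) - 46718} = \frac{1}{\left(\frac{1}{-560} - 9\right) \left(-50\right) - 46718} = \frac{1}{\left(- \frac{1}{560} - 9\right) \left(-50\right) - 46718} = \frac{1}{\left(- \frac{5041}{560}\right) \left(-50\right) - 46718} = \frac{1}{\frac{25205}{56} - 46718} = \frac{1}{- \frac{2591003}{56}} = - \frac{56}{2591003}$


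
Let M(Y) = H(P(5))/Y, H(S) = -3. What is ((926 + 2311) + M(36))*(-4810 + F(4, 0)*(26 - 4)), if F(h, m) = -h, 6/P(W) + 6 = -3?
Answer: -95126507/6 ≈ -1.5854e+7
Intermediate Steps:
P(W) = -⅔ (P(W) = 6/(-6 - 3) = 6/(-9) = 6*(-⅑) = -⅔)
M(Y) = -3/Y
((926 + 2311) + M(36))*(-4810 + F(4, 0)*(26 - 4)) = ((926 + 2311) - 3/36)*(-4810 + (-1*4)*(26 - 4)) = (3237 - 3*1/36)*(-4810 - 4*22) = (3237 - 1/12)*(-4810 - 88) = (38843/12)*(-4898) = -95126507/6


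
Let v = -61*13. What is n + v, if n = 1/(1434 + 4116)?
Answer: -4401149/5550 ≈ -793.00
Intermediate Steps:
n = 1/5550 ≈ 0.00018018
v = -793
n + v = 1/5550 - 793 = -4401149/5550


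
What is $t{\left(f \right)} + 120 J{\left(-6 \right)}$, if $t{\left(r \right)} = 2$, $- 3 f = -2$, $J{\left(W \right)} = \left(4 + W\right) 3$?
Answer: $-718$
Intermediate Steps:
$J{\left(W \right)} = 12 + 3 W$
$f = \frac{2}{3}$ ($f = \left(- \frac{1}{3}\right) \left(-2\right) = \frac{2}{3} \approx 0.66667$)
$t{\left(f \right)} + 120 J{\left(-6 \right)} = 2 + 120 \left(12 + 3 \left(-6\right)\right) = 2 + 120 \left(12 - 18\right) = 2 + 120 \left(-6\right) = 2 - 720 = -718$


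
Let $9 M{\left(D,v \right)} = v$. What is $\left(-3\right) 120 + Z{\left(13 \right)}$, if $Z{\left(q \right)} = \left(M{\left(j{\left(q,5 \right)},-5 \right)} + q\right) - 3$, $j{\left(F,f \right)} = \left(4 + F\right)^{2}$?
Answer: $- \frac{3155}{9} \approx -350.56$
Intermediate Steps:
$M{\left(D,v \right)} = \frac{v}{9}$
$Z{\left(q \right)} = - \frac{32}{9} + q$ ($Z{\left(q \right)} = \left(\frac{1}{9} \left(-5\right) + q\right) - 3 = \left(- \frac{5}{9} + q\right) - 3 = - \frac{32}{9} + q$)
$\left(-3\right) 120 + Z{\left(13 \right)} = \left(-3\right) 120 + \left(- \frac{32}{9} + 13\right) = -360 + \frac{85}{9} = - \frac{3155}{9}$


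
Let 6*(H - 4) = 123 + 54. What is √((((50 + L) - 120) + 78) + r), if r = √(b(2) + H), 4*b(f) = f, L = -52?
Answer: √(-44 + √34) ≈ 6.1781*I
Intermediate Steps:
b(f) = f/4
H = 67/2 (H = 4 + (123 + 54)/6 = 4 + (⅙)*177 = 4 + 59/2 = 67/2 ≈ 33.500)
r = √34 (r = √((¼)*2 + 67/2) = √(½ + 67/2) = √34 ≈ 5.8309)
√((((50 + L) - 120) + 78) + r) = √((((50 - 52) - 120) + 78) + √34) = √(((-2 - 120) + 78) + √34) = √((-122 + 78) + √34) = √(-44 + √34)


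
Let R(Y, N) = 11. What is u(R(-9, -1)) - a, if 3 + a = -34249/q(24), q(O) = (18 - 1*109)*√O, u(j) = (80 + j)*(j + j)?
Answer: 2005 - 34249*√6/1092 ≈ 1928.2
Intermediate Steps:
u(j) = 2*j*(80 + j) (u(j) = (80 + j)*(2*j) = 2*j*(80 + j))
q(O) = -91*√O (q(O) = (18 - 109)*√O = -91*√O)
a = -3 + 34249*√6/1092 (a = -3 - 34249*(-√6/1092) = -3 - (-34249)*√6/1092 = -3 + 34249*√6/1092 ≈ 73.825)
u(R(-9, -1)) - a = 2*11*(80 + 11) - (-3 + 34249*√6/1092) = 2*11*91 + (3 - 34249*√6/1092) = 2002 + (3 - 34249*√6/1092) = 2005 - 34249*√6/1092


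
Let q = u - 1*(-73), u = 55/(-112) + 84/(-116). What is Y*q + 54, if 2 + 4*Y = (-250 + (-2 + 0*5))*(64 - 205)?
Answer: 4142384889/6496 ≈ 6.3768e+5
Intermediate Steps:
u = -3947/3248 (u = 55*(-1/112) + 84*(-1/116) = -55/112 - 21/29 = -3947/3248 ≈ -1.2152)
Y = 17765/2 (Y = -½ + ((-250 + (-2 + 0*5))*(64 - 205))/4 = -½ + ((-250 + (-2 + 0))*(-141))/4 = -½ + ((-250 - 2)*(-141))/4 = -½ + (-252*(-141))/4 = -½ + (¼)*35532 = -½ + 8883 = 17765/2 ≈ 8882.5)
q = 233157/3248 (q = -3947/3248 - 1*(-73) = -3947/3248 + 73 = 233157/3248 ≈ 71.785)
Y*q + 54 = (17765/2)*(233157/3248) + 54 = 4142034105/6496 + 54 = 4142384889/6496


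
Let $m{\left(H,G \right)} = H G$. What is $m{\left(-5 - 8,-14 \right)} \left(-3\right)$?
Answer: $-546$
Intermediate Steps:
$m{\left(H,G \right)} = G H$
$m{\left(-5 - 8,-14 \right)} \left(-3\right) = - 14 \left(-5 - 8\right) \left(-3\right) = \left(-14\right) \left(-13\right) \left(-3\right) = 182 \left(-3\right) = -546$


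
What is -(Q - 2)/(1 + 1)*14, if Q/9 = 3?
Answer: -175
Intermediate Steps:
Q = 27 (Q = 9*3 = 27)
-(Q - 2)/(1 + 1)*14 = -(27 - 2)/(1 + 1)*14 = -25/2*14 = -175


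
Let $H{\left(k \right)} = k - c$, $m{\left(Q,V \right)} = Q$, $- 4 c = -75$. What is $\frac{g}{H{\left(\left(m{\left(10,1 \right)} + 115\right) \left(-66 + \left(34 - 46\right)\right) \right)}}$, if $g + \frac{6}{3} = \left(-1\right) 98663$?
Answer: $\frac{78932}{7815} \approx 10.1$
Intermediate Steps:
$c = \frac{75}{4}$ ($c = \left(- \frac{1}{4}\right) \left(-75\right) = \frac{75}{4} \approx 18.75$)
$H{\left(k \right)} = - \frac{75}{4} + k$ ($H{\left(k \right)} = k - \frac{75}{4} = - \frac{75}{4} + k$)
$g = -98665$ ($g = -2 - 98663 = -98665$)
$\frac{g}{H{\left(\left(m{\left(10,1 \right)} + 115\right) \left(-66 + \left(34 - 46\right)\right) \right)}} = - \frac{98665}{- \frac{75}{4} + \left(10 + 115\right) \left(-66 + \left(34 - 46\right)\right)} = - \frac{98665}{- \frac{75}{4} + 125 \left(-66 - 12\right)} = - \frac{98665}{- \frac{75}{4} + 125 \left(-78\right)} = - \frac{98665}{- \frac{75}{4} - 9750} = - \frac{98665}{- \frac{39075}{4}} = \left(-98665\right) \left(- \frac{4}{39075}\right) = \frac{78932}{7815}$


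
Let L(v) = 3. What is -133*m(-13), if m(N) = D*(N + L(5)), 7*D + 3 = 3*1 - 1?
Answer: -190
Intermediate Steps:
D = -⅐ (D = -3/7 + (3*1 - 1)/7 = -3/7 + (3 - 1)/7 = -3/7 + (⅐)*2 = -3/7 + 2/7 = -⅐ ≈ -0.14286)
m(N) = -3/7 - N/7 (m(N) = -(N + 3)/7 = -(3 + N)/7 = -3/7 - N/7)
-133*m(-13) = -133*(-3/7 - ⅐*(-13)) = -133*(-3/7 + 13/7) = -133*10/7 = -190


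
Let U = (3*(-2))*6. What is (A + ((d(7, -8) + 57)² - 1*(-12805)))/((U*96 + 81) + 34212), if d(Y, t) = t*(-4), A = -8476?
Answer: 12250/30837 ≈ 0.39725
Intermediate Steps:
d(Y, t) = -4*t
U = -36 (U = -6*6 = -36)
(A + ((d(7, -8) + 57)² - 1*(-12805)))/((U*96 + 81) + 34212) = (-8476 + ((-4*(-8) + 57)² - 1*(-12805)))/((-36*96 + 81) + 34212) = (-8476 + ((32 + 57)² + 12805))/((-3456 + 81) + 34212) = (-8476 + (89² + 12805))/(-3375 + 34212) = (-8476 + (7921 + 12805))/30837 = (-8476 + 20726)*(1/30837) = 12250*(1/30837) = 12250/30837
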